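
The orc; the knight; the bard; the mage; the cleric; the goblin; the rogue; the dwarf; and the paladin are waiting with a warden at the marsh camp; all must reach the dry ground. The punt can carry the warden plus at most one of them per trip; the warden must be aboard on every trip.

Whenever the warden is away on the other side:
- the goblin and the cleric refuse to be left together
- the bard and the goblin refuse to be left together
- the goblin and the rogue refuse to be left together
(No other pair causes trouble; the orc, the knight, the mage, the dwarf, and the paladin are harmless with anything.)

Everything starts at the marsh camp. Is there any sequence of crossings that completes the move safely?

No

Following every safe sequence of crossings from the start, the most of the 9 that can be at the dry ground as the punt arrives there on crossings 1, 3, 5, 7, 9, 11, 13 is 1, 2, 3, 4, 5, 6, 7 respectively; the best ever achieved is 7 of 9.
From crossing 15 on, no configuration arises that was not already reachable earlier: only 288 distinct safe configurations (who is on which side, and where the punt is) can ever be reached, none of them has everyone across, and every continuation just revisits them. So no valid plan exists.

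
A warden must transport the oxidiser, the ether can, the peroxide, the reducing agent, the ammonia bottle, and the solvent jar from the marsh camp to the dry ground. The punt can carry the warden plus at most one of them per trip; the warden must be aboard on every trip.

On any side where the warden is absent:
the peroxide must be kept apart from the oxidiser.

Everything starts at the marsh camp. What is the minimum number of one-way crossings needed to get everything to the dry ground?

11

Counting alone: the warden can take at most 1 across per trip to the dry ground, so moving all 6 needs at least 6 loaded trips out, with a return between consecutive ones — at least 11 crossings.
The plan below uses exactly 11 crossings, so it is optimal:
1. Warden goes to the dry ground with the oxidiser.  [the marsh camp: the ammonia bottle, the ether can, the peroxide, the reducing agent, the solvent jar | the dry ground: the oxidiser]
2. Warden goes back to the marsh camp alone.  [the marsh camp: the ammonia bottle, the ether can, the peroxide, the reducing agent, the solvent jar | the dry ground: the oxidiser]
3. Warden goes to the dry ground with the ether can.  [the marsh camp: the ammonia bottle, the peroxide, the reducing agent, the solvent jar | the dry ground: the ether can, the oxidiser]
4. Warden goes back to the marsh camp alone.  [the marsh camp: the ammonia bottle, the peroxide, the reducing agent, the solvent jar | the dry ground: the ether can, the oxidiser]
5. Warden goes to the dry ground with the reducing agent.  [the marsh camp: the ammonia bottle, the peroxide, the solvent jar | the dry ground: the ether can, the oxidiser, the reducing agent]
6. Warden goes back to the marsh camp alone.  [the marsh camp: the ammonia bottle, the peroxide, the solvent jar | the dry ground: the ether can, the oxidiser, the reducing agent]
7. Warden goes to the dry ground with the ammonia bottle.  [the marsh camp: the peroxide, the solvent jar | the dry ground: the ammonia bottle, the ether can, the oxidiser, the reducing agent]
8. Warden goes back to the marsh camp alone.  [the marsh camp: the peroxide, the solvent jar | the dry ground: the ammonia bottle, the ether can, the oxidiser, the reducing agent]
9. Warden goes to the dry ground with the solvent jar.  [the marsh camp: the peroxide | the dry ground: the ammonia bottle, the ether can, the oxidiser, the reducing agent, the solvent jar]
10. Warden goes back to the marsh camp alone.  [the marsh camp: the peroxide | the dry ground: the ammonia bottle, the ether can, the oxidiser, the reducing agent, the solvent jar]
11. Warden goes to the dry ground with the peroxide.  [the marsh camp: — | the dry ground: the ammonia bottle, the ether can, the oxidiser, the peroxide, the reducing agent, the solvent jar]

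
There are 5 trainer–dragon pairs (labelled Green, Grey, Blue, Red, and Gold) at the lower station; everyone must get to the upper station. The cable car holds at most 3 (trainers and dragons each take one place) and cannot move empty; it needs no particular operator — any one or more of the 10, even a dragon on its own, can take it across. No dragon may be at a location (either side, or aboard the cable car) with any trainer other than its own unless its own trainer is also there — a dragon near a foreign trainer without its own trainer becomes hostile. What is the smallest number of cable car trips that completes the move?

Counting alone: each trip to the upper station takes at most 3 across and each return brings at least 1 back, so after t trips out (and t−1 returns) at most 3t − (t−1) of the 10 are across; that first reaches 10 at t = 5, so at least 9 crossings are needed.
The safety rule pushes this higher. Following every safe sequence of crossings, the most of the 10 that can be at the upper station as the cable car arrives there on crossing 9 is 9 — never all 10.
So no plan with fewer than 11 crossings exists, and this one achieves 11:
1. dragon Green and trainer Green cross → the upper station.
2. trainer Green crosses ← the lower station.
3. dragon Blue, dragon Grey, and dragon Red cross → the upper station.
4. dragon Green crosses ← the lower station.
5. trainer Blue, trainer Grey, and trainer Red cross → the upper station.
6. dragon Grey and trainer Grey cross ← the lower station.
7. trainer Gold, trainer Green, and trainer Grey cross → the upper station.
8. dragon Blue crosses ← the lower station.
9. dragon Green and dragon Grey cross → the upper station.
10. dragon Green crosses ← the lower station.
11. dragon Blue, dragon Gold, and dragon Green cross → the upper station.

11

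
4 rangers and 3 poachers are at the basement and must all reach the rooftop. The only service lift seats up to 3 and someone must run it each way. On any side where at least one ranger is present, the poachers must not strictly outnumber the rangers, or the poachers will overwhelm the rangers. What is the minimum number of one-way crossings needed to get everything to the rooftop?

5

Counting alone: each trip to the rooftop takes at most 3 across and each return brings at least 1 back, so after t trips out (and t−1 returns) at most 3t − (t−1) of the 7 are across; that first reaches 7 at t = 3, so at least 5 crossings are needed.
The plan below uses exactly 5 crossings, so it is optimal:
1. 3 poachers → the rooftop.  (the basement: 4R 0P; the rooftop: 0R 3P)
2. 1 poacher ← the basement.  (the basement: 4R 1P; the rooftop: 0R 2P)
3. 3 rangers → the rooftop.  (the basement: 1R 1P; the rooftop: 3R 2P)
4. 1 ranger ← the basement.  (the basement: 2R 1P; the rooftop: 2R 2P)
5. 2 rangers and 1 poacher → the rooftop.  (the basement: 0R 0P; the rooftop: 4R 3P)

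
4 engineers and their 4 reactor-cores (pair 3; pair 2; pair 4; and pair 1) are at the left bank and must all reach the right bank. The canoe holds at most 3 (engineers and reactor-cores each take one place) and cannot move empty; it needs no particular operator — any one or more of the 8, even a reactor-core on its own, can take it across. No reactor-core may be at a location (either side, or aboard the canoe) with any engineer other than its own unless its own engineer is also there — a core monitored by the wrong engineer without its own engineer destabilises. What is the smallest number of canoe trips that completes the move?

9

Counting alone: each trip to the right bank takes at most 3 across and each return brings at least 1 back, so after t trips out (and t−1 returns) at most 3t − (t−1) of the 8 are across; that first reaches 8 at t = 4, so at least 7 crossings are needed.
The safety rule pushes this higher. Following every safe sequence of crossings, the most of the 8 that can be at the right bank as the canoe arrives there on crossing 7 is 7 — never all 8.
So no plan with fewer than 9 crossings exists, and this one achieves 9:
1. engineer 3 and reactor-core 3 cross → the right bank.
2. engineer 3 crosses ← the left bank.
3. engineer 2, engineer 3, and reactor-core 2 cross → the right bank.
4. engineer 3 and reactor-core 3 cross ← the left bank.
5. engineer 1, engineer 3, and engineer 4 cross → the right bank.
6. reactor-core 2 crosses ← the left bank.
7. reactor-core 2 and reactor-core 3 cross → the right bank.
8. reactor-core 3 crosses ← the left bank.
9. reactor-core 1, reactor-core 3, and reactor-core 4 cross → the right bank.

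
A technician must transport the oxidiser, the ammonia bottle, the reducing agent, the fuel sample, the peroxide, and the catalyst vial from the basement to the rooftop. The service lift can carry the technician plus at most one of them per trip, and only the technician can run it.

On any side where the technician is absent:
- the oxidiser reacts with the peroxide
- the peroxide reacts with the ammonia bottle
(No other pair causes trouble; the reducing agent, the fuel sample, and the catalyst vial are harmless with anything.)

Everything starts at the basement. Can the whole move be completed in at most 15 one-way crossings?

Yes — this plan uses 13 crossings (≤ 15):
1. Technician goes to the rooftop with the peroxide.  [the basement: the ammonia bottle, the catalyst vial, the fuel sample, the oxidiser, the reducing agent | the rooftop: the peroxide]
2. Technician goes back to the basement alone.  [the basement: the ammonia bottle, the catalyst vial, the fuel sample, the oxidiser, the reducing agent | the rooftop: the peroxide]
3. Technician goes to the rooftop with the oxidiser.  [the basement: the ammonia bottle, the catalyst vial, the fuel sample, the reducing agent | the rooftop: the oxidiser, the peroxide]
4. Technician goes back to the basement with the peroxide.  [the basement: the ammonia bottle, the catalyst vial, the fuel sample, the peroxide, the reducing agent | the rooftop: the oxidiser]
5. Technician goes to the rooftop with the ammonia bottle.  [the basement: the catalyst vial, the fuel sample, the peroxide, the reducing agent | the rooftop: the ammonia bottle, the oxidiser]
6. Technician goes back to the basement alone.  [the basement: the catalyst vial, the fuel sample, the peroxide, the reducing agent | the rooftop: the ammonia bottle, the oxidiser]
7. Technician goes to the rooftop with the reducing agent.  [the basement: the catalyst vial, the fuel sample, the peroxide | the rooftop: the ammonia bottle, the oxidiser, the reducing agent]
8. Technician goes back to the basement alone.  [the basement: the catalyst vial, the fuel sample, the peroxide | the rooftop: the ammonia bottle, the oxidiser, the reducing agent]
9. Technician goes to the rooftop with the fuel sample.  [the basement: the catalyst vial, the peroxide | the rooftop: the ammonia bottle, the fuel sample, the oxidiser, the reducing agent]
10. Technician goes back to the basement alone.  [the basement: the catalyst vial, the peroxide | the rooftop: the ammonia bottle, the fuel sample, the oxidiser, the reducing agent]
11. Technician goes to the rooftop with the catalyst vial.  [the basement: the peroxide | the rooftop: the ammonia bottle, the catalyst vial, the fuel sample, the oxidiser, the reducing agent]
12. Technician goes back to the basement alone.  [the basement: the peroxide | the rooftop: the ammonia bottle, the catalyst vial, the fuel sample, the oxidiser, the reducing agent]
13. Technician goes to the rooftop with the peroxide.  [the basement: — | the rooftop: the ammonia bottle, the catalyst vial, the fuel sample, the oxidiser, the peroxide, the reducing agent]

Yes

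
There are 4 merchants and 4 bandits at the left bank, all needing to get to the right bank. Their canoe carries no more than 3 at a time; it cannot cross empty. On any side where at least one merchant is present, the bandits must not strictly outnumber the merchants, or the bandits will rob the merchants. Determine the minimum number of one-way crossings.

9

Counting alone: each trip to the right bank takes at most 3 across and each return brings at least 1 back, so after t trips out (and t−1 returns) at most 3t − (t−1) of the 8 are across; that first reaches 8 at t = 4, so at least 7 crossings are needed.
The safety rule pushes this higher. Following every safe sequence of crossings, the most of the 8 that can be at the right bank as the canoe arrives there on crossing 7 is 7 — never all 8.
So no plan with fewer than 9 crossings exists, and this one achieves 9:
1. 2 bandits → the right bank.  (the left bank: 4M 2B; the right bank: 0M 2B)
2. 1 bandit ← the left bank.  (the left bank: 4M 3B; the right bank: 0M 1B)
3. 3 bandits → the right bank.  (the left bank: 4M 0B; the right bank: 0M 4B)
4. 1 bandit ← the left bank.  (the left bank: 4M 1B; the right bank: 0M 3B)
5. 3 merchants → the right bank.  (the left bank: 1M 1B; the right bank: 3M 3B)
6. 1 merchant and 1 bandit ← the left bank.  (the left bank: 2M 2B; the right bank: 2M 2B)
7. 2 merchants → the right bank.  (the left bank: 0M 2B; the right bank: 4M 2B)
8. 1 bandit ← the left bank.  (the left bank: 0M 3B; the right bank: 4M 1B)
9. 3 bandits → the right bank.  (the left bank: 0M 0B; the right bank: 4M 4B)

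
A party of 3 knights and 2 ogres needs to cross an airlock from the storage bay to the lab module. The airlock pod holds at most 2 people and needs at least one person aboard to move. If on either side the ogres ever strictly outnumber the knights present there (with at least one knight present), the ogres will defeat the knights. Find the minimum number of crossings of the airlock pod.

7

Counting alone: each trip to the lab module takes at most 2 across and each return brings at least 1 back, so after t trips out (and t−1 returns) at most 2t − (t−1) of the 5 are across; that first reaches 5 at t = 4, so at least 7 crossings are needed.
The plan below uses exactly 7 crossings, so it is optimal:
1. 2 ogres → the lab module.  (the storage bay: 3K 0O; the lab module: 0K 2O)
2. 1 ogre ← the storage bay.  (the storage bay: 3K 1O; the lab module: 0K 1O)
3. 2 knights → the lab module.  (the storage bay: 1K 1O; the lab module: 2K 1O)
4. 1 knight ← the storage bay.  (the storage bay: 2K 1O; the lab module: 1K 1O)
5. 1 knight and 1 ogre → the lab module.  (the storage bay: 1K 0O; the lab module: 2K 2O)
6. 1 ogre ← the storage bay.  (the storage bay: 1K 1O; the lab module: 2K 1O)
7. 1 knight and 1 ogre → the lab module.  (the storage bay: 0K 0O; the lab module: 3K 2O)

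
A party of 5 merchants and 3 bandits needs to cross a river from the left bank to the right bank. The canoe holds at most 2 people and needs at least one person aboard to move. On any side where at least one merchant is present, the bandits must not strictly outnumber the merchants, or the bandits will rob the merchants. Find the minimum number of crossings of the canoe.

13

Counting alone: each trip to the right bank takes at most 2 across and each return brings at least 1 back, so after t trips out (and t−1 returns) at most 2t − (t−1) of the 8 are across; that first reaches 8 at t = 7, so at least 13 crossings are needed.
The plan below uses exactly 13 crossings, so it is optimal:
1. 2 bandits → the right bank.  (the left bank: 5M 1B; the right bank: 0M 2B)
2. 1 bandit ← the left bank.  (the left bank: 5M 2B; the right bank: 0M 1B)
3. 2 bandits → the right bank.  (the left bank: 5M 0B; the right bank: 0M 3B)
4. 1 bandit ← the left bank.  (the left bank: 5M 1B; the right bank: 0M 2B)
5. 2 merchants → the right bank.  (the left bank: 3M 1B; the right bank: 2M 2B)
6. 1 bandit ← the left bank.  (the left bank: 3M 2B; the right bank: 2M 1B)
7. 1 merchant and 1 bandit → the right bank.  (the left bank: 2M 1B; the right bank: 3M 2B)
8. 1 bandit ← the left bank.  (the left bank: 2M 2B; the right bank: 3M 1B)
9. 2 bandits → the right bank.  (the left bank: 2M 0B; the right bank: 3M 3B)
10. 1 bandit ← the left bank.  (the left bank: 2M 1B; the right bank: 3M 2B)
11. 1 merchant and 1 bandit → the right bank.  (the left bank: 1M 0B; the right bank: 4M 3B)
12. 1 bandit ← the left bank.  (the left bank: 1M 1B; the right bank: 4M 2B)
13. 1 merchant and 1 bandit → the right bank.  (the left bank: 0M 0B; the right bank: 5M 3B)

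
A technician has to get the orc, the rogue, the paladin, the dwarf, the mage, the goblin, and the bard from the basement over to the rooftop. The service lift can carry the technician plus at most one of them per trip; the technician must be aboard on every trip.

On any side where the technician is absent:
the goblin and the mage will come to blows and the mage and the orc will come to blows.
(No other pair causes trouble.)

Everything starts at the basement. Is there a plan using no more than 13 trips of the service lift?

Counting alone: the technician can take at most 1 across per trip to the rooftop, so moving all 7 needs at least 7 loaded trips out, with a return between consecutive ones — at least 13 crossings.
The safety rule pushes this higher. Following every safe sequence of crossings, the most of the 7 that can be at the rooftop as the service lift arrives there on crossing 13 is 6 — never all 7.
So the move cannot be finished within 13 crossings. (The shortest complete plan takes 15:)
1. Technician goes to the rooftop with the mage.
2. Technician goes back to the basement alone.
3. Technician goes to the rooftop with the orc.
4. Technician goes back to the basement with the mage.
5. Technician goes to the rooftop with the goblin.
6. Technician goes back to the basement alone.
7. Technician goes to the rooftop with the rogue.
8. Technician goes back to the basement alone.
9. Technician goes to the rooftop with the paladin.
10. Technician goes back to the basement alone.
11. Technician goes to the rooftop with the dwarf.
12. Technician goes back to the basement alone.
13. Technician goes to the rooftop with the bard.
14. Technician goes back to the basement alone.
15. Technician goes to the rooftop with the mage.

No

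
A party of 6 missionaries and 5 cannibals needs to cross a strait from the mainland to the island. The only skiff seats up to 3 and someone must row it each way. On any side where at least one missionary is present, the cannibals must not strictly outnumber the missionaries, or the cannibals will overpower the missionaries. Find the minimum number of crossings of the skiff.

9

Counting alone: each trip to the island takes at most 3 across and each return brings at least 1 back, so after t trips out (and t−1 returns) at most 3t − (t−1) of the 11 are across; that first reaches 11 at t = 5, so at least 9 crossings are needed.
The plan below uses exactly 9 crossings, so it is optimal:
1. 3 cannibals → the island.  (the mainland: 6M 2C; the island: 0M 3C)
2. 1 cannibal ← the mainland.  (the mainland: 6M 3C; the island: 0M 2C)
3. 3 missionaries → the island.  (the mainland: 3M 3C; the island: 3M 2C)
4. 1 missionary ← the mainland.  (the mainland: 4M 3C; the island: 2M 2C)
5. 2 missionaries and 1 cannibal → the island.  (the mainland: 2M 2C; the island: 4M 3C)
6. 1 missionary ← the mainland.  (the mainland: 3M 2C; the island: 3M 3C)
7. 2 missionaries and 1 cannibal → the island.  (the mainland: 1M 1C; the island: 5M 4C)
8. 1 missionary ← the mainland.  (the mainland: 2M 1C; the island: 4M 4C)
9. 2 missionaries and 1 cannibal → the island.  (the mainland: 0M 0C; the island: 6M 5C)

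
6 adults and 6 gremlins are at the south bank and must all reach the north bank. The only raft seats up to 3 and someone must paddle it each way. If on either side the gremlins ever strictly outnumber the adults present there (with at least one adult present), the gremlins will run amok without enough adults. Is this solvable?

No

Following every safe sequence of crossings from the start, the most of the 12 that can be at the north bank as the raft arrives there on crossings 1, 3, 5 is 3, 5, 6 respectively; the best ever achieved is 6 of 12.
From crossing 7 on, no configuration arises that was not already reachable earlier: only 17 distinct safe configurations (who is on which side, and where the raft is) can ever be reached, none of them has everyone across, and every continuation just revisits them. They are: 0 adults + 0 gremlins across (raft back at the start); 0 adults + 1 gremlin across (raft there); 0 adults + 1 gremlin across (raft back at the start); 0 adults + 2 gremlins across (raft there); 0 adults + 2 gremlins across (raft back at the start); 0 adults + 3 gremlins across (raft there); 0 adults + 3 gremlins across (raft back at the start); 0 adults + 4 gremlins across (raft there); 0 adults + 4 gremlins across (raft back at the start); 0 adults + 5 gremlins across (raft there); 0 adults + 5 gremlins across (raft back at the start); 0 adults + 6 gremlins across (raft there); 1 adult + 1 gremlin across (raft there); 1 adult + 1 gremlin across (raft back at the start); 2 adults + 2 gremlins across (raft there); 2 adults + 2 gremlins across (raft back at the start); 3 adults + 3 gremlins across (raft there). So no valid plan exists.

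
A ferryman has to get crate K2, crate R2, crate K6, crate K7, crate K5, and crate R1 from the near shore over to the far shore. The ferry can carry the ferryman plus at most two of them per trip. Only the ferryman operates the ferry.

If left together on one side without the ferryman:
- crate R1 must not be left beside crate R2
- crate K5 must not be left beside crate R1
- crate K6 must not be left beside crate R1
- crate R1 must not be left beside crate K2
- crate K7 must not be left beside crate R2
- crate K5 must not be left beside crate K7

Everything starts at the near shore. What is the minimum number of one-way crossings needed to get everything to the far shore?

Counting alone: the ferryman can take at most 2 across per trip to the far shore, so moving all 6 needs at least 3 loaded trips out, with a return between consecutive ones — at least 5 crossings.
The safety rule pushes this higher. Following every safe sequence of crossings, the most of the 6 that can be at the far shore as the ferry arrives there on crossing 5 is 5 — never all 6.
So no plan with fewer than 7 crossings exists, and this one achieves 7:
1. Ferryman goes to the far shore with crate K7 and crate R1.
2. Ferryman goes back to the near shore alone.
3. Ferryman goes to the far shore with crate K2 and crate R2.
4. Ferryman goes back to the near shore with crate K7 and crate R1.
5. Ferryman goes to the far shore with crate K5 and crate K6.
6. Ferryman goes back to the near shore alone.
7. Ferryman goes to the far shore with crate K7 and crate R1.

7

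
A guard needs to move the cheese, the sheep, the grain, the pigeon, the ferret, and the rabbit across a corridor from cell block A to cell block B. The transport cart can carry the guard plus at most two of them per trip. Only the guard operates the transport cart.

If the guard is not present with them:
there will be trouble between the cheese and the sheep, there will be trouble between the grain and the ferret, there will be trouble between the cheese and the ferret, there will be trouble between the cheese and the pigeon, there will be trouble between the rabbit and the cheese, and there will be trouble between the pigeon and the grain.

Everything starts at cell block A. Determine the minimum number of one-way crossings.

Counting alone: the guard can take at most 2 across per trip to cell block B, so moving all 6 needs at least 3 loaded trips out, with a return between consecutive ones — at least 5 crossings.
The safety rule pushes this higher. Following every safe sequence of crossings, the most of the 6 that can be at cell block B as the transport cart arrives there on crossing 5 is 5 — never all 6.
So no plan with fewer than 7 crossings exists, and this one achieves 7:
1. Guard goes to cell block B with the cheese and the grain.
2. Guard goes back to cell block A alone.
3. Guard goes to cell block B with the pigeon and the sheep.
4. Guard goes back to cell block A with the cheese and the grain.
5. Guard goes to cell block B with the ferret and the rabbit.
6. Guard goes back to cell block A alone.
7. Guard goes to cell block B with the cheese and the grain.

7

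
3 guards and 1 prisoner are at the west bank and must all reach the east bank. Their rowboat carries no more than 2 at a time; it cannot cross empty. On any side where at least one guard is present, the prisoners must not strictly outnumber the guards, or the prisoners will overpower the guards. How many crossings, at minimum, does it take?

5

Counting alone: each trip to the east bank takes at most 2 across and each return brings at least 1 back, so after t trips out (and t−1 returns) at most 2t − (t−1) of the 4 are across; that first reaches 4 at t = 3, so at least 5 crossings are needed.
The plan below uses exactly 5 crossings, so it is optimal:
1. 1 guard and 1 prisoner → the east bank.  (the west bank: 2G 0P; the east bank: 1G 1P)
2. 1 prisoner ← the west bank.  (the west bank: 2G 1P; the east bank: 1G 0P)
3. 1 guard and 1 prisoner → the east bank.  (the west bank: 1G 0P; the east bank: 2G 1P)
4. 1 prisoner ← the west bank.  (the west bank: 1G 1P; the east bank: 2G 0P)
5. 1 guard and 1 prisoner → the east bank.  (the west bank: 0G 0P; the east bank: 3G 1P)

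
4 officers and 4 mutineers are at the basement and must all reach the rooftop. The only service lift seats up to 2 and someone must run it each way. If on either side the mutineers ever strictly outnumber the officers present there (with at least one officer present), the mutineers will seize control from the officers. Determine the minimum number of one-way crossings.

impossible

Following every safe sequence of crossings from the start, the most of the 8 that can be at the rooftop as the service lift arrives there on crossings 1, 3, 5 is 2, 3, 4 respectively; the best ever achieved is 4 of 8.
From crossing 7 on, no configuration arises that was not already reachable earlier: only 11 distinct safe configurations (who is on which side, and where the service lift is) can ever be reached, none of them has everyone across, and every continuation just revisits them. They are: 0 officers + 0 mutineers across (service lift back at the start); 0 officers + 1 mutineer across (service lift there); 0 officers + 1 mutineer across (service lift back at the start); 0 officers + 2 mutineers across (service lift there); 0 officers + 2 mutineers across (service lift back at the start); 0 officers + 3 mutineers across (service lift there); 0 officers + 3 mutineers across (service lift back at the start); 0 officers + 4 mutineers across (service lift there); 1 officer + 1 mutineer across (service lift there); 1 officer + 1 mutineer across (service lift back at the start); 2 officers + 2 mutineers across (service lift there). So no valid plan exists.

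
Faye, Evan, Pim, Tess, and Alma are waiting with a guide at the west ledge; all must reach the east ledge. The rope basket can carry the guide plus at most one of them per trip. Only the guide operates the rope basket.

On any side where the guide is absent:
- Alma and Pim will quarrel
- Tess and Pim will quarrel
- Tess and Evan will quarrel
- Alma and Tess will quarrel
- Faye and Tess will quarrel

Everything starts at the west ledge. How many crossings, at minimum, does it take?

Whatever the first load, the items left behind include a forbidden pair without the guide. No opening move is safe, so no plan exists.

impossible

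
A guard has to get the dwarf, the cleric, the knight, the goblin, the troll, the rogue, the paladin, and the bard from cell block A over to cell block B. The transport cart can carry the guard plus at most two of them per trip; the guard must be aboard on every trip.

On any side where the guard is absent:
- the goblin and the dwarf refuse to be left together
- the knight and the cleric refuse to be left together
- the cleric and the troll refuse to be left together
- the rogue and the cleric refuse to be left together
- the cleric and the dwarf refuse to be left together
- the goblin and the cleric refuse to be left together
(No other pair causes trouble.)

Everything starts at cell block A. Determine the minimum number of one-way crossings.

Counting alone: the guard can take at most 2 across per trip to cell block B, so moving all 8 needs at least 4 loaded trips out, with a return between consecutive ones — at least 7 crossings.
The safety rule pushes this higher. Following every safe sequence of crossings, the most of the 8 that can be at cell block B as the transport cart arrives there on crossings 7, 9, 11 is 5, 6, 7 respectively — never all 8.
So no plan with fewer than 13 crossings exists, and this one achieves 13:
1. Guard goes to cell block B with the cleric and the dwarf.
2. Guard goes back to cell block A with the dwarf.
3. Guard goes to cell block B with the dwarf and the knight.
4. Guard goes back to cell block A with the cleric.
5. Guard goes to cell block B with the cleric and the troll.
6. Guard goes back to cell block A with the cleric.
7. Guard goes to cell block B with the cleric and the rogue.
8. Guard goes back to cell block A with the cleric.
9. Guard goes to cell block B with the cleric and the paladin.
10. Guard goes back to cell block A with the cleric.
11. Guard goes to cell block B with the bard and the cleric.
12. Guard goes back to cell block A with the cleric.
13. Guard goes to cell block B with the cleric and the goblin.

13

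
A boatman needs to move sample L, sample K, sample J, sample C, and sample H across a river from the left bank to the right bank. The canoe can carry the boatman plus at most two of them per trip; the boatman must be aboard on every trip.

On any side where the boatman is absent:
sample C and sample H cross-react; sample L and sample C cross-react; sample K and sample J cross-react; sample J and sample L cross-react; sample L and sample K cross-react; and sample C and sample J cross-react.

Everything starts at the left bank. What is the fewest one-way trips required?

impossible

Whatever the first load, the items left behind include a forbidden pair without the boatman. No opening move is safe, so no plan exists.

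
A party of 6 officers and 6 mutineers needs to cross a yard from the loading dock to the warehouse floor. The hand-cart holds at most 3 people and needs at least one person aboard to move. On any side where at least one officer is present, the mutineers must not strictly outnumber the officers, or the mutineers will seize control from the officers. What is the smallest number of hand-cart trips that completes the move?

Following every safe sequence of crossings from the start, the most of the 12 that can be at the warehouse floor as the hand-cart arrives there on crossings 1, 3, 5 is 3, 5, 6 respectively; the best ever achieved is 6 of 12.
From crossing 7 on, no configuration arises that was not already reachable earlier: only 17 distinct safe configurations (who is on which side, and where the hand-cart is) can ever be reached, none of them has everyone across, and every continuation just revisits them. They are: 0 officers + 0 mutineers across (hand-cart back at the start); 0 officers + 1 mutineer across (hand-cart there); 0 officers + 1 mutineer across (hand-cart back at the start); 0 officers + 2 mutineers across (hand-cart there); 0 officers + 2 mutineers across (hand-cart back at the start); 0 officers + 3 mutineers across (hand-cart there); 0 officers + 3 mutineers across (hand-cart back at the start); 0 officers + 4 mutineers across (hand-cart there); 0 officers + 4 mutineers across (hand-cart back at the start); 0 officers + 5 mutineers across (hand-cart there); 0 officers + 5 mutineers across (hand-cart back at the start); 0 officers + 6 mutineers across (hand-cart there); 1 officer + 1 mutineer across (hand-cart there); 1 officer + 1 mutineer across (hand-cart back at the start); 2 officers + 2 mutineers across (hand-cart there); 2 officers + 2 mutineers across (hand-cart back at the start); 3 officers + 3 mutineers across (hand-cart there). So no valid plan exists.

impossible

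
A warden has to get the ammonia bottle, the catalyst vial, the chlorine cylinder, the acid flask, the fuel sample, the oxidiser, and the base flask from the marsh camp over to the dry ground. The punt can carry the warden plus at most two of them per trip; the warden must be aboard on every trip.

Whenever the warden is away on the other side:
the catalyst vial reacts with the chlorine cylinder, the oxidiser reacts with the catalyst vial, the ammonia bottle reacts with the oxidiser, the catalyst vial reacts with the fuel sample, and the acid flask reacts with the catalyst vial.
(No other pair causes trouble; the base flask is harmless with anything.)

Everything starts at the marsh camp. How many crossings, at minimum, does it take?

Counting alone: the warden can take at most 2 across per trip to the dry ground, so moving all 7 needs at least 4 loaded trips out, with a return between consecutive ones — at least 7 crossings.
The safety rule pushes this higher. Following every safe sequence of crossings, the most of the 7 that can be at the dry ground as the punt arrives there on crossing 7 is 6 — never all 7.
So no plan with fewer than 9 crossings exists, and this one achieves 9:
1. Warden goes to the dry ground with the ammonia bottle and the catalyst vial.  [the marsh camp: the acid flask, the base flask, the chlorine cylinder, the fuel sample, the oxidiser | the dry ground: the ammonia bottle, the catalyst vial]
2. Warden goes back to the marsh camp alone.  [the marsh camp: the acid flask, the base flask, the chlorine cylinder, the fuel sample, the oxidiser | the dry ground: the ammonia bottle, the catalyst vial]
3. Warden goes to the dry ground with the base flask.  [the marsh camp: the acid flask, the chlorine cylinder, the fuel sample, the oxidiser | the dry ground: the ammonia bottle, the base flask, the catalyst vial]
4. Warden goes back to the marsh camp alone.  [the marsh camp: the acid flask, the chlorine cylinder, the fuel sample, the oxidiser | the dry ground: the ammonia bottle, the base flask, the catalyst vial]
5. Warden goes to the dry ground with the acid flask and the chlorine cylinder.  [the marsh camp: the fuel sample, the oxidiser | the dry ground: the acid flask, the ammonia bottle, the base flask, the catalyst vial, the chlorine cylinder]
6. Warden goes back to the marsh camp with the catalyst vial.  [the marsh camp: the catalyst vial, the fuel sample, the oxidiser | the dry ground: the acid flask, the ammonia bottle, the base flask, the chlorine cylinder]
7. Warden goes to the dry ground with the catalyst vial and the fuel sample.  [the marsh camp: the oxidiser | the dry ground: the acid flask, the ammonia bottle, the base flask, the catalyst vial, the chlorine cylinder, the fuel sample]
8. Warden goes back to the marsh camp with the catalyst vial.  [the marsh camp: the catalyst vial, the oxidiser | the dry ground: the acid flask, the ammonia bottle, the base flask, the chlorine cylinder, the fuel sample]
9. Warden goes to the dry ground with the catalyst vial and the oxidiser.  [the marsh camp: — | the dry ground: the acid flask, the ammonia bottle, the base flask, the catalyst vial, the chlorine cylinder, the fuel sample, the oxidiser]

9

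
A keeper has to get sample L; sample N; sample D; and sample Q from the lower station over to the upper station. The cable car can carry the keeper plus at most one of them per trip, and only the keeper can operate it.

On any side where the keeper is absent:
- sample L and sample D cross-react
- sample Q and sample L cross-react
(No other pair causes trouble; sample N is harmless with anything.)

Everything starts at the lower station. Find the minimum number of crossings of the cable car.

Counting alone: the keeper can take at most 1 across per trip to the upper station, so moving all 4 needs at least 4 loaded trips out, with a return between consecutive ones — at least 7 crossings.
The safety rule pushes this higher. Following every safe sequence of crossings, the most of the 4 that can be at the upper station as the cable car arrives there on crossing 7 is 3 — never all 4.
So no plan with fewer than 9 crossings exists, and this one achieves 9:
1. Keeper goes to the upper station with sample L.
2. Keeper goes back to the lower station alone.
3. Keeper goes to the upper station with sample N.
4. Keeper goes back to the lower station alone.
5. Keeper goes to the upper station with sample D.
6. Keeper goes back to the lower station with sample L.
7. Keeper goes to the upper station with sample Q.
8. Keeper goes back to the lower station alone.
9. Keeper goes to the upper station with sample L.

9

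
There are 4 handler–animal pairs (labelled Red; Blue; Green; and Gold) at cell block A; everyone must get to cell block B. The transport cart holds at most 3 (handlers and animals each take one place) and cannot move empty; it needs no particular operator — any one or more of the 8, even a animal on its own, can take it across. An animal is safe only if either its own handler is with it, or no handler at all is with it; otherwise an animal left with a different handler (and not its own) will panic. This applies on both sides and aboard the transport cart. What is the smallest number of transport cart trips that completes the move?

9

Counting alone: each trip to cell block B takes at most 3 across and each return brings at least 1 back, so after t trips out (and t−1 returns) at most 3t − (t−1) of the 8 are across; that first reaches 8 at t = 4, so at least 7 crossings are needed.
The safety rule pushes this higher. Following every safe sequence of crossings, the most of the 8 that can be at cell block B as the transport cart arrives there on crossing 7 is 7 — never all 8.
So no plan with fewer than 9 crossings exists, and this one achieves 9:
1. animal Red and handler Red cross → cell block B.
2. handler Red crosses ← cell block A.
3. animal Blue, handler Blue, and handler Red cross → cell block B.
4. animal Red and handler Red cross ← cell block A.
5. handler Gold, handler Green, and handler Red cross → cell block B.
6. animal Blue crosses ← cell block A.
7. animal Blue and animal Red cross → cell block B.
8. animal Red crosses ← cell block A.
9. animal Gold, animal Green, and animal Red cross → cell block B.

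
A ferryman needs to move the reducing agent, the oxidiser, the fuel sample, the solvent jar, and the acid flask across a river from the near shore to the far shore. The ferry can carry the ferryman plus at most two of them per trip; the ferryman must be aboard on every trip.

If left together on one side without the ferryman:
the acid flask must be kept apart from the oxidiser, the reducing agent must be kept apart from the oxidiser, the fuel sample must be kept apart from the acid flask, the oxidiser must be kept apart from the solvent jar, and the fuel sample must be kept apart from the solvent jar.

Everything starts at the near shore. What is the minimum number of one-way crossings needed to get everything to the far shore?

Counting alone: the ferryman can take at most 2 across per trip to the far shore, so moving all 5 needs at least 3 loaded trips out, with a return between consecutive ones — at least 5 crossings.
The safety rule pushes this higher. Following every safe sequence of crossings, the most of the 5 that can be at the far shore as the ferry arrives there on crossing 5 is 4 — never all 5.
So no plan with fewer than 7 crossings exists, and this one achieves 7:
1. Ferryman goes to the far shore with the fuel sample and the oxidiser.
2. Ferryman goes back to the near shore alone.
3. Ferryman goes to the far shore with the reducing agent.
4. Ferryman goes back to the near shore with the oxidiser.
5. Ferryman goes to the far shore with the acid flask and the solvent jar.
6. Ferryman goes back to the near shore with the fuel sample.
7. Ferryman goes to the far shore with the fuel sample and the oxidiser.

7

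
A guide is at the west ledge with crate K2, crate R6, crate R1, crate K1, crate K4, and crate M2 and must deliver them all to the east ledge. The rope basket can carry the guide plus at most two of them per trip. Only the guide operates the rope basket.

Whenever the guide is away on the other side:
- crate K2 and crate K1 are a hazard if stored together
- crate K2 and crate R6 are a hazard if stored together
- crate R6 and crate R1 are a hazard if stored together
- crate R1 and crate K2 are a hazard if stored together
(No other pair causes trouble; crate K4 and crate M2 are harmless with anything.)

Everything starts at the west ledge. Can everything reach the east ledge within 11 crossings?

Yes — this plan uses 9 crossings (≤ 11):
1. Guide goes to the east ledge with crate K2 and crate R6.  [the west ledge: crate K1, crate K4, crate M2, crate R1 | the east ledge: crate K2, crate R6]
2. Guide goes back to the west ledge with crate K2.  [the west ledge: crate K1, crate K2, crate K4, crate M2, crate R1 | the east ledge: crate R6]
3. Guide goes to the east ledge with crate K1 and crate K2.  [the west ledge: crate K4, crate M2, crate R1 | the east ledge: crate K1, crate K2, crate R6]
4. Guide goes back to the west ledge with crate K2.  [the west ledge: crate K2, crate K4, crate M2, crate R1 | the east ledge: crate K1, crate R6]
5. Guide goes to the east ledge with crate K2 and crate K4.  [the west ledge: crate M2, crate R1 | the east ledge: crate K1, crate K2, crate K4, crate R6]
6. Guide goes back to the west ledge with crate K2.  [the west ledge: crate K2, crate M2, crate R1 | the east ledge: crate K1, crate K4, crate R6]
7. Guide goes to the east ledge with crate K2 and crate M2.  [the west ledge: crate R1 | the east ledge: crate K1, crate K2, crate K4, crate M2, crate R6]
8. Guide goes back to the west ledge with crate K2.  [the west ledge: crate K2, crate R1 | the east ledge: crate K1, crate K4, crate M2, crate R6]
9. Guide goes to the east ledge with crate K2 and crate R1.  [the west ledge: — | the east ledge: crate K1, crate K2, crate K4, crate M2, crate R1, crate R6]

Yes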